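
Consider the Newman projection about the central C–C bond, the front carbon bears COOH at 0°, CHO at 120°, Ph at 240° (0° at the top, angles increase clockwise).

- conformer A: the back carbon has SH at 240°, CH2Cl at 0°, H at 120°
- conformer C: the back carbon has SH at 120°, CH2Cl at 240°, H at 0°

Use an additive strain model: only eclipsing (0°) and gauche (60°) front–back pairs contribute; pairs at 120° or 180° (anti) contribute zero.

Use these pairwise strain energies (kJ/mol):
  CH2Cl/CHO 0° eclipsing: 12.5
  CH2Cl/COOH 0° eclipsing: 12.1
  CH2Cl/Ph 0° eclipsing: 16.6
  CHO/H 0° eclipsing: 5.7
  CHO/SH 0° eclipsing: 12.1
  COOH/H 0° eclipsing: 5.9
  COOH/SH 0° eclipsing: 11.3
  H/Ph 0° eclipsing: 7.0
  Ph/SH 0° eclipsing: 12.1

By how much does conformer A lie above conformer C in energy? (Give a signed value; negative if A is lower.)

-4.7 kJ/mol

A (eclipsed): COOH–CH2Cl eclipsed, CHO–H eclipsed, Ph–SH eclipsed; 12.1 + 5.7 + 12.1 = 29.9 kJ/mol.
C (eclipsed): COOH–H eclipsed, CHO–SH eclipsed, Ph–CH2Cl eclipsed; 5.9 + 12.1 + 16.6 = 34.6 kJ/mol.
E(A) − E(C) = 29.9 − 34.6 = -4.7 kJ/mol.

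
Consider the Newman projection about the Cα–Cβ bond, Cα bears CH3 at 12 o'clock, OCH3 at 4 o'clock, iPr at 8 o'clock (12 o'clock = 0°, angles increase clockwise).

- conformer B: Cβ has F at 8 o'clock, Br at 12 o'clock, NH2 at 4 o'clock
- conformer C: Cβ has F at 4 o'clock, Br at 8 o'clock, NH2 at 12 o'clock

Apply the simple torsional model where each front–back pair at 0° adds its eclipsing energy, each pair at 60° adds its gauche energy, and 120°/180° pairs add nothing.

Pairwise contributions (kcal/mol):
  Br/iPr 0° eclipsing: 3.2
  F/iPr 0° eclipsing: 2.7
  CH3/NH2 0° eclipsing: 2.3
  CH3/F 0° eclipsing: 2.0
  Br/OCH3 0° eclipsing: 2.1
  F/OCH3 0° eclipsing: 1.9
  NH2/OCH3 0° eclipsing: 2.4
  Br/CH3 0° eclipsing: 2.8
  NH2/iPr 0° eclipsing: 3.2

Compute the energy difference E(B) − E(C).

B (eclipsed): CH3–Br eclipsed, OCH3–NH2 eclipsed, iPr–F eclipsed; 2.8 + 2.4 + 2.7 = 7.9 kcal/mol.
C (eclipsed): CH3–NH2 eclipsed, OCH3–F eclipsed, iPr–Br eclipsed; 2.3 + 1.9 + 3.2 = 7.4 kcal/mol.
E(B) − E(C) = 7.9 − 7.4 = +0.5 kcal/mol.

+0.5 kcal/mol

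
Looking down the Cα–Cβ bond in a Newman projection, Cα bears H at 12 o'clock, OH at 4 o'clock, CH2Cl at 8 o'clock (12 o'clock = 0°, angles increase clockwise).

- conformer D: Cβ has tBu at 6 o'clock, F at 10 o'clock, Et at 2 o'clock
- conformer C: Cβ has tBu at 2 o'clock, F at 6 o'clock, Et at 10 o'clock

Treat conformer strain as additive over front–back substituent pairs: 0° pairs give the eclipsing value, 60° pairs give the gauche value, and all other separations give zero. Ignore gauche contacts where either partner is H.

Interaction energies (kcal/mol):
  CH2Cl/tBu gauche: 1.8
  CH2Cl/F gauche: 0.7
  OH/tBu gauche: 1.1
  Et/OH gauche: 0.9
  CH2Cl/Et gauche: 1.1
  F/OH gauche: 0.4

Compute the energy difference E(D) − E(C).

D (staggered): OH–tBu gauche, OH–Et gauche, CH2Cl–tBu gauche, CH2Cl–F gauche; 1.1 + 0.9 + 1.8 + 0.7 = 4.5 kcal/mol.
C (staggered): OH–tBu gauche, OH–F gauche, CH2Cl–F gauche, CH2Cl–Et gauche; 1.1 + 0.4 + 0.7 + 1.1 = 3.3 kcal/mol.
E(D) − E(C) = 4.5 − 3.3 = +1.2 kcal/mol.

+1.2 kcal/mol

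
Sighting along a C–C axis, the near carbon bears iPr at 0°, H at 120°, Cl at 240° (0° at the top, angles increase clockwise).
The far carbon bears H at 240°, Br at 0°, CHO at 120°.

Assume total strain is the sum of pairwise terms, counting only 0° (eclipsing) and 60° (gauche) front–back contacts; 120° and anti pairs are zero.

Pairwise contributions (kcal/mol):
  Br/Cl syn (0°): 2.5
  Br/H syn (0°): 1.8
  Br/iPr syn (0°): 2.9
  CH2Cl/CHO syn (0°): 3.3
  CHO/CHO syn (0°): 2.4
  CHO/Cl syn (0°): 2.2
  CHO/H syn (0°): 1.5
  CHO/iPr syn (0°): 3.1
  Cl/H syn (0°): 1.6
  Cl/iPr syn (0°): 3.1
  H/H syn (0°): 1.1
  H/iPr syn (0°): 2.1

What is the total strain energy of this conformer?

6.0 kcal/mol

This conformer (eclipsed): iPr(0°)/Br(0°) eclipsed 2.9; H(120°)/CHO(120°) eclipsed 1.5; Cl(240°)/H(240°) eclipsed 1.6 → 6.0 kcal/mol.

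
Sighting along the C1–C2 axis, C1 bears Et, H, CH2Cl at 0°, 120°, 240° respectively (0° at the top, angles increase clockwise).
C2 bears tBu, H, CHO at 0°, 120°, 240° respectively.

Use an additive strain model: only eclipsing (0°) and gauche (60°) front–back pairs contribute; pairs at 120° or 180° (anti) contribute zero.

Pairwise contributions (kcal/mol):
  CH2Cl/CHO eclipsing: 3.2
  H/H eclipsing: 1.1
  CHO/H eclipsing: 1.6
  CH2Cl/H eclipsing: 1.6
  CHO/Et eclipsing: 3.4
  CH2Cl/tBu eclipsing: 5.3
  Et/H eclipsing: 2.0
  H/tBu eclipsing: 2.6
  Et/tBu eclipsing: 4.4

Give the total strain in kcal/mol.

This conformer (eclipsed): Et–tBu eclipsed, H–H eclipsed, CH2Cl–CHO eclipsed; 4.4 + 1.1 + 3.2 = 8.7 kcal/mol.

8.7 kcal/mol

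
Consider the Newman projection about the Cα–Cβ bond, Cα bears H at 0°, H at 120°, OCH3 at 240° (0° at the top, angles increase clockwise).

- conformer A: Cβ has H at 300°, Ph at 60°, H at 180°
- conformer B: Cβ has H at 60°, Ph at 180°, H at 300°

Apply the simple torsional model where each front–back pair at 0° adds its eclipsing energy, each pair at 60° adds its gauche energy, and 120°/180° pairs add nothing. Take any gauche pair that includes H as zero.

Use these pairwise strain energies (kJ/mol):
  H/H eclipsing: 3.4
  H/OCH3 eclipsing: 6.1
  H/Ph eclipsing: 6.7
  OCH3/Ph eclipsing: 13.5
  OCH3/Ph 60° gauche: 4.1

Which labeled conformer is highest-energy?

B

A (staggered): no non-H gauche contacts → 0.0 kJ/mol.
B (staggered): OCH3–Ph gauche; 4.1 = 4.1 kJ/mol.
B has the highest total (4.1 kJ/mol).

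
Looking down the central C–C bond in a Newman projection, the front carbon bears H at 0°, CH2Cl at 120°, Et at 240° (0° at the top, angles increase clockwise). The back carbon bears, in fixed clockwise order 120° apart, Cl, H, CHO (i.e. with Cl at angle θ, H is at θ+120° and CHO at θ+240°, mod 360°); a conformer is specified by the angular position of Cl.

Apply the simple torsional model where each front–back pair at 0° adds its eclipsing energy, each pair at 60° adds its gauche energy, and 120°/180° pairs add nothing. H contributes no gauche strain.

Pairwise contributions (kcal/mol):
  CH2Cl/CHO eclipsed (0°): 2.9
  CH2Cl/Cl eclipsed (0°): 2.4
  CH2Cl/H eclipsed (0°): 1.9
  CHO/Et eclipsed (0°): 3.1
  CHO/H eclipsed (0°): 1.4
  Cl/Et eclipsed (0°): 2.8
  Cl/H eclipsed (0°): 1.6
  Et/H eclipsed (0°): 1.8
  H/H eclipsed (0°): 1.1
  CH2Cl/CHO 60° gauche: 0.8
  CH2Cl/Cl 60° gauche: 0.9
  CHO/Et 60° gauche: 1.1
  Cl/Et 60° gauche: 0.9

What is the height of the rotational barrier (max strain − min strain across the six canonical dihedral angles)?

Cl at 0° (eclipsed): H(0°)/Cl(0°) eclipsed 1.6; CH2Cl(120°)/H(120°) eclipsed 1.9; Et(240°)/CHO(240°) eclipsed 3.1 → 6.6 kcal/mol.
Cl at 60° (staggered): CH2Cl(120°)/Cl(60°) gauche 0.9; Et(240°)/CHO(300°) gauche 1.1 → 2.0 kcal/mol.
Cl at 120° (eclipsed): H(0°)/CHO(0°) eclipsed 1.4; CH2Cl(120°)/Cl(120°) eclipsed 2.4; Et(240°)/H(240°) eclipsed 1.8 → 5.6 kcal/mol.
Cl at 180° (staggered): CH2Cl(120°)/Cl(180°) gauche 0.9; CH2Cl(120°)/CHO(60°) gauche 0.8; Et(240°)/Cl(180°) gauche 0.9 → 2.6 kcal/mol.
Cl at 240° (eclipsed): H(0°)/H(0°) eclipsed 1.1; CH2Cl(120°)/CHO(120°) eclipsed 2.9; Et(240°)/Cl(240°) eclipsed 2.8 → 6.8 kcal/mol.
Cl at 300° (staggered): CH2Cl(120°)/CHO(180°) gauche 0.8; Et(240°)/Cl(300°) gauche 0.9; Et(240°)/CHO(180°) gauche 1.1 → 2.8 kcal/mol.
Max at 240° (6.8 kcal/mol), min at 60° (2.0 kcal/mol); barrier = 4.8 kcal/mol.

4.8 kcal/mol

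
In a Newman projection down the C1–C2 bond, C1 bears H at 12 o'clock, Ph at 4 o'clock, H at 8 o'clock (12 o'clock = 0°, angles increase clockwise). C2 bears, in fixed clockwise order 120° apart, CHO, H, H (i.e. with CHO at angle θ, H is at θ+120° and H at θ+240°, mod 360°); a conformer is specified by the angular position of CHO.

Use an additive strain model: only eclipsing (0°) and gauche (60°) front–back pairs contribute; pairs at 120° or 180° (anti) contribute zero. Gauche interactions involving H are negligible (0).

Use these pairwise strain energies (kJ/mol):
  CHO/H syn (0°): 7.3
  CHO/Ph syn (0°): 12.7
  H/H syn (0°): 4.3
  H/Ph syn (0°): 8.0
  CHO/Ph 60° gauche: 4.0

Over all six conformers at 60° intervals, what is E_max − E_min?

21.3 kJ/mol

CHO at 0° is eclipsed. H at 0° is eclipsed with CHO at 0° (7.3); Ph at 120° is eclipsed with H at 120° (8.0); H at 240° is eclipsed with H at 240° (4.3). Total 19.6 kJ/mol.
CHO at 60° is staggered. Ph at 120° is gauche with CHO at 60° (4.0). Total 4.0 kJ/mol.
CHO at 120° is eclipsed. H at 0° is eclipsed with H at 0° (4.3); Ph at 120° is eclipsed with CHO at 120° (12.7); H at 240° is eclipsed with H at 240° (4.3). Total 21.3 kJ/mol.
CHO at 180° is staggered. Ph at 120° is gauche with CHO at 180° (4.0). Total 4.0 kJ/mol.
CHO at 240° is eclipsed. H at 0° is eclipsed with H at 0° (4.3); Ph at 120° is eclipsed with H at 120° (8.0); H at 240° is eclipsed with CHO at 240° (7.3). Total 19.6 kJ/mol.
CHO at 300° (staggered): no non-H gauche contacts → 0.0 kJ/mol.
Max at 120° (21.3 kJ/mol), min at 300° (0.0 kJ/mol); barrier = 21.3 kJ/mol.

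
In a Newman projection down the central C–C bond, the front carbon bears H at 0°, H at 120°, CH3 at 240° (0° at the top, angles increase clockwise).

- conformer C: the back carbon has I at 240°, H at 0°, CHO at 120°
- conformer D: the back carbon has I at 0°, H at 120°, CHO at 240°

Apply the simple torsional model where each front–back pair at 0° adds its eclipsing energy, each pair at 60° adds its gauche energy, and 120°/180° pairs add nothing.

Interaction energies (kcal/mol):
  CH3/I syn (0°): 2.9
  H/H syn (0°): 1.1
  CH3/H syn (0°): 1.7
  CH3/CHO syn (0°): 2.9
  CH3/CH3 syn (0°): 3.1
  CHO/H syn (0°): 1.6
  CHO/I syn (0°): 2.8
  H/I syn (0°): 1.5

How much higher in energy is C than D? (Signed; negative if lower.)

+0.1 kcal/mol

C is eclipsed. H at 0° is eclipsed with H at 0° (1.1); H at 120° is eclipsed with CHO at 120° (1.6); CH3 at 240° is eclipsed with I at 240° (2.9). Total 5.6 kcal/mol.
D is eclipsed. H at 0° is eclipsed with I at 0° (1.5); H at 120° is eclipsed with H at 120° (1.1); CH3 at 240° is eclipsed with CHO at 240° (2.9). Total 5.5 kcal/mol.
E(C) − E(D) = 5.6 − 5.5 = +0.1 kcal/mol.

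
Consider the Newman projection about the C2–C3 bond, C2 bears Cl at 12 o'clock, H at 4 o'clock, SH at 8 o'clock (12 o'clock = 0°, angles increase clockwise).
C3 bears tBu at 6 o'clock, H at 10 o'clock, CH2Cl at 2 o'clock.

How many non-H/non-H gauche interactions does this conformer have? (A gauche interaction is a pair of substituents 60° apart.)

Non-H gauche pairs: Cl(0°)/CH2Cl(60°); SH(240°)/tBu(180°) — 2 interactions.

2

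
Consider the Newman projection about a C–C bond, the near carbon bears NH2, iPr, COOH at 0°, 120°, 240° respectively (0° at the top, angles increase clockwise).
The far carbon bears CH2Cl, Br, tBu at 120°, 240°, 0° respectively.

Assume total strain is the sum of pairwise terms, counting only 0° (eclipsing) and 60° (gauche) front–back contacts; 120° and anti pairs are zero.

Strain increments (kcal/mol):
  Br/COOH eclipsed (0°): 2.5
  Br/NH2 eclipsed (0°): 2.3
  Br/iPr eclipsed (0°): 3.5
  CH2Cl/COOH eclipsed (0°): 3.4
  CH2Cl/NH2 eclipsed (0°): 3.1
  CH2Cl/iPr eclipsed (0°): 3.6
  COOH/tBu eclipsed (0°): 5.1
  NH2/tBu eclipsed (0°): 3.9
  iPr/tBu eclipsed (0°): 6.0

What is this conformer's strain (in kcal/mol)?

This conformer (eclipsed): NH2(0°)/tBu(0°) eclipsed 3.9; iPr(120°)/CH2Cl(120°) eclipsed 3.6; COOH(240°)/Br(240°) eclipsed 2.5 → 10.0 kcal/mol.

10.0 kcal/mol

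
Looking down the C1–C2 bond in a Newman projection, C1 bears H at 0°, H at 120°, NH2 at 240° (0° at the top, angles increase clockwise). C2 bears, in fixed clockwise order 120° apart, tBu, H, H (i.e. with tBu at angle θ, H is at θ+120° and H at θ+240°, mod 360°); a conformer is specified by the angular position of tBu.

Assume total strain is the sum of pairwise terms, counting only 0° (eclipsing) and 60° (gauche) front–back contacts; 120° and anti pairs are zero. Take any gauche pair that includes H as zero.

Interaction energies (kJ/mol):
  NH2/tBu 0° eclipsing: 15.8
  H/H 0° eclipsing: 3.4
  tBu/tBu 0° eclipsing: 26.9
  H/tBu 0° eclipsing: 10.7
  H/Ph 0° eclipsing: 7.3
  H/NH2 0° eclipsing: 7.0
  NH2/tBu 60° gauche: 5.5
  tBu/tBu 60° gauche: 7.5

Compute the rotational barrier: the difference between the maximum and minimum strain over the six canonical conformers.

22.6 kJ/mol

tBu at 0° is eclipsed. H at 0° is eclipsed with tBu at 0° (10.7); H at 120° is eclipsed with H at 120° (3.4); NH2 at 240° is eclipsed with H at 240° (7.0). Total 21.1 kJ/mol.
tBu at 60° (staggered): no non-H gauche contacts → 0.0 kJ/mol.
tBu at 120° is eclipsed. H at 0° is eclipsed with H at 0° (3.4); H at 120° is eclipsed with tBu at 120° (10.7); NH2 at 240° is eclipsed with H at 240° (7.0). Total 21.1 kJ/mol.
tBu at 180° is staggered. NH2 at 240° is gauche with tBu at 180° (5.5). Total 5.5 kJ/mol.
tBu at 240° is eclipsed. H at 0° is eclipsed with H at 0° (3.4); H at 120° is eclipsed with H at 120° (3.4); NH2 at 240° is eclipsed with tBu at 240° (15.8). Total 22.6 kJ/mol.
tBu at 300° is staggered. NH2 at 240° is gauche with tBu at 300° (5.5). Total 5.5 kJ/mol.
Max at 240° (22.6 kJ/mol), min at 60° (0.0 kJ/mol); barrier = 22.6 kJ/mol.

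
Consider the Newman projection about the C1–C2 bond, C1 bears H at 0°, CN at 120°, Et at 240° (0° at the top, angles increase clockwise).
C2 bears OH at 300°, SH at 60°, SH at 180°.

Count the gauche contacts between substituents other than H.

4

Non-H gauche pairs: CN(120°)/SH(60°); CN(120°)/SH(180°); Et(240°)/OH(300°); Et(240°)/SH(180°) — 4 interactions.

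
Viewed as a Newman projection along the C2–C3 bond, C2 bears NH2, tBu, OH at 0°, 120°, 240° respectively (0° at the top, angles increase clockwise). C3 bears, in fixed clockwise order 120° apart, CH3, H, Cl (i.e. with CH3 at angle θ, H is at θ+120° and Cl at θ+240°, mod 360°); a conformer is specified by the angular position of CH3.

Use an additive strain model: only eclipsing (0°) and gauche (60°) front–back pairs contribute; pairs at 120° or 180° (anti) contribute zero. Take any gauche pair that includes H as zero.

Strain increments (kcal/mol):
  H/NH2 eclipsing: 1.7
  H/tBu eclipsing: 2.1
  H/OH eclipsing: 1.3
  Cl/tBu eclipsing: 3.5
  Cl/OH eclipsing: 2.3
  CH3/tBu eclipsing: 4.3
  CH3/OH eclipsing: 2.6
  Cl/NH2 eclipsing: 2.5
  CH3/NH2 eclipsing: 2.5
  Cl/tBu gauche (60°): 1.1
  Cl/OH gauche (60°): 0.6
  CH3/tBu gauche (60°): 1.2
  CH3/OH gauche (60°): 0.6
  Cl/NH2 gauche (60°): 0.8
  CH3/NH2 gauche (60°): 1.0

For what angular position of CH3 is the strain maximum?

CH3 at 0° (eclipsed): NH2(0°)/CH3(0°) eclipsed 2.5; tBu(120°)/H(120°) eclipsed 2.1; OH(240°)/Cl(240°) eclipsed 2.3 → 6.9 kcal/mol.
CH3 at 60° (staggered): NH2(0°)/CH3(60°) gauche 1.0; NH2(0°)/Cl(300°) gauche 0.8; tBu(120°)/CH3(60°) gauche 1.2; OH(240°)/Cl(300°) gauche 0.6 → 3.6 kcal/mol.
CH3 at 120° (eclipsed): NH2(0°)/Cl(0°) eclipsed 2.5; tBu(120°)/CH3(120°) eclipsed 4.3; OH(240°)/H(240°) eclipsed 1.3 → 8.1 kcal/mol.
CH3 at 180° (staggered): NH2(0°)/Cl(60°) gauche 0.8; tBu(120°)/CH3(180°) gauche 1.2; tBu(120°)/Cl(60°) gauche 1.1; OH(240°)/CH3(180°) gauche 0.6 → 3.7 kcal/mol.
CH3 at 240° (eclipsed): NH2(0°)/H(0°) eclipsed 1.7; tBu(120°)/Cl(120°) eclipsed 3.5; OH(240°)/CH3(240°) eclipsed 2.6 → 7.8 kcal/mol.
CH3 at 300° (staggered): NH2(0°)/CH3(300°) gauche 1.0; tBu(120°)/Cl(180°) gauche 1.1; OH(240°)/CH3(300°) gauche 0.6; OH(240°)/Cl(180°) gauche 0.6 → 3.3 kcal/mol.
The maximum (8.1 kcal/mol) occurs with CH3 at 120°.

120°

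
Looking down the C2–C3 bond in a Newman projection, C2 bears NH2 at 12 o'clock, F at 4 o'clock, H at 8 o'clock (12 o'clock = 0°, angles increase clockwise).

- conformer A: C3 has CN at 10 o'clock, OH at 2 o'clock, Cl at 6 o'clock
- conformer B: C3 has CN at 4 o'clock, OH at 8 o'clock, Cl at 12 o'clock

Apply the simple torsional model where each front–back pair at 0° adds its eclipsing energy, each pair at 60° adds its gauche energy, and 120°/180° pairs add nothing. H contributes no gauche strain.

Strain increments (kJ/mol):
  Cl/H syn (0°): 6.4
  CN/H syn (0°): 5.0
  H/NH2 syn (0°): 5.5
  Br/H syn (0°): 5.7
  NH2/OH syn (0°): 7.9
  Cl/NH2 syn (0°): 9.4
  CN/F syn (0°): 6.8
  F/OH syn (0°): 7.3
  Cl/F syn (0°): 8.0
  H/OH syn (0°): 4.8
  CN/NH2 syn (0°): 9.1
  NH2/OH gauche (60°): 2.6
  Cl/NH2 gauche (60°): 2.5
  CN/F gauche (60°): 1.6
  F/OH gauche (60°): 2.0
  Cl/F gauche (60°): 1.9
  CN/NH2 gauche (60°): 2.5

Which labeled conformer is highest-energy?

A (staggered): NH2–CN gauche, NH2–OH gauche, F–OH gauche, F–Cl gauche; 2.5 + 2.6 + 2.0 + 1.9 = 9.0 kJ/mol.
B (eclipsed): NH2–Cl eclipsed, F–CN eclipsed, H–OH eclipsed; 9.4 + 6.8 + 4.8 = 21.0 kJ/mol.
B has the highest total (21.0 kJ/mol).

B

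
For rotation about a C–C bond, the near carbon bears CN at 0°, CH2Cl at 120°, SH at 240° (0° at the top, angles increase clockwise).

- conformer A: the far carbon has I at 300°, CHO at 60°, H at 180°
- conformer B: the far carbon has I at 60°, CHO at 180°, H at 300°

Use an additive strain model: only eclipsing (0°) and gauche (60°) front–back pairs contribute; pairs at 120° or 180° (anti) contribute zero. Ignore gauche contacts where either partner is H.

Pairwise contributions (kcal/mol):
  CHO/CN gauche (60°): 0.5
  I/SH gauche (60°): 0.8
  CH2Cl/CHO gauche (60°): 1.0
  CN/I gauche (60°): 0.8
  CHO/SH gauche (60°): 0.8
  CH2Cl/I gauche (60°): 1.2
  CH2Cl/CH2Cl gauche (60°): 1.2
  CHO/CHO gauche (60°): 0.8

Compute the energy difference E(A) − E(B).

-0.7 kcal/mol

A (staggered): CN(0°)/I(300°) gauche 0.8; CN(0°)/CHO(60°) gauche 0.5; CH2Cl(120°)/CHO(60°) gauche 1.0; SH(240°)/I(300°) gauche 0.8 → 3.1 kcal/mol.
B (staggered): CN(0°)/I(60°) gauche 0.8; CH2Cl(120°)/I(60°) gauche 1.2; CH2Cl(120°)/CHO(180°) gauche 1.0; SH(240°)/CHO(180°) gauche 0.8 → 3.8 kcal/mol.
E(A) − E(B) = 3.1 − 3.8 = -0.7 kcal/mol.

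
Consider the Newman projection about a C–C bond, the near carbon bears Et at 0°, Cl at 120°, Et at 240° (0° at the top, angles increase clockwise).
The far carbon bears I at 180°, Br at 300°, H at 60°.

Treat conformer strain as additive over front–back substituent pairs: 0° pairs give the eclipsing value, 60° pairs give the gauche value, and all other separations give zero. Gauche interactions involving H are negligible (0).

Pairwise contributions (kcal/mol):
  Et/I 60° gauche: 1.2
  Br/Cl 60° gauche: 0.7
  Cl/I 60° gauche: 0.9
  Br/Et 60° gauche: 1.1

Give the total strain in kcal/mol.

This conformer is staggered. Et at 0° is gauche with Br at 300° (1.1); Cl at 120° is gauche with I at 180° (0.9); Et at 240° is gauche with I at 180° (1.2); Et at 240° is gauche with Br at 300° (1.1). Total 4.3 kcal/mol.

4.3 kcal/mol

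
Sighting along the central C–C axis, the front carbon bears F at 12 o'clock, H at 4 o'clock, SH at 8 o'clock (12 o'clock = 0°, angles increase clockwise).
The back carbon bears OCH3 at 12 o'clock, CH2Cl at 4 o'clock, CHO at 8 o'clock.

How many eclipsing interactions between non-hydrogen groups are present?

Non-H eclipsing pairs: F(0°)/OCH3(0°); SH(240°)/CHO(240°) — 2 interactions.

2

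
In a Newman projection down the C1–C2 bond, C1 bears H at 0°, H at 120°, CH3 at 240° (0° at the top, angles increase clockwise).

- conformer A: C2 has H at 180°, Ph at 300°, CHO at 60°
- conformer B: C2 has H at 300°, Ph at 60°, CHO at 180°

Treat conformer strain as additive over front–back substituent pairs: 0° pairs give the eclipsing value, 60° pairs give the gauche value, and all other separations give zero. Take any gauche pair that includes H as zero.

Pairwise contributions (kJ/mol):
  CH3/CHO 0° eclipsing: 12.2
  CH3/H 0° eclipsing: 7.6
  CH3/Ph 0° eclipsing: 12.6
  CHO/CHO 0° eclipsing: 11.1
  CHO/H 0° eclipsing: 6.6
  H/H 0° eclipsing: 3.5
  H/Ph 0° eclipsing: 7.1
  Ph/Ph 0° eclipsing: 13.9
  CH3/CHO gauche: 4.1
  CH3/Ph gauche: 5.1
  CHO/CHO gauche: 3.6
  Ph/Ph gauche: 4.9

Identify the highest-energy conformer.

A (staggered): CH3–Ph gauche; 5.1 = 5.1 kJ/mol.
B (staggered): CH3–CHO gauche; 4.1 = 4.1 kJ/mol.
A has the highest total (5.1 kJ/mol).

A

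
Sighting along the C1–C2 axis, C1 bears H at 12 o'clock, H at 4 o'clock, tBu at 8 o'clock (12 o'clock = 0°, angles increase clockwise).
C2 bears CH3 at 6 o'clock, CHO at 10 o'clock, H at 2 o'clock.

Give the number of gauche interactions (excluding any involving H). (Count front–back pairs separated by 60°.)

2

Non-H gauche pairs: tBu(240°)/CH3(180°); tBu(240°)/CHO(300°) — 2 interactions.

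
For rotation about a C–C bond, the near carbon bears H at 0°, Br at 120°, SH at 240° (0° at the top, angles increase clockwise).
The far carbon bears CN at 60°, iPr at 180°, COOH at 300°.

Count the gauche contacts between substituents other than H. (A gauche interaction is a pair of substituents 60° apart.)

Non-H gauche pairs: Br(120°)/CN(60°); Br(120°)/iPr(180°); SH(240°)/iPr(180°); SH(240°)/COOH(300°) — 4 interactions.

4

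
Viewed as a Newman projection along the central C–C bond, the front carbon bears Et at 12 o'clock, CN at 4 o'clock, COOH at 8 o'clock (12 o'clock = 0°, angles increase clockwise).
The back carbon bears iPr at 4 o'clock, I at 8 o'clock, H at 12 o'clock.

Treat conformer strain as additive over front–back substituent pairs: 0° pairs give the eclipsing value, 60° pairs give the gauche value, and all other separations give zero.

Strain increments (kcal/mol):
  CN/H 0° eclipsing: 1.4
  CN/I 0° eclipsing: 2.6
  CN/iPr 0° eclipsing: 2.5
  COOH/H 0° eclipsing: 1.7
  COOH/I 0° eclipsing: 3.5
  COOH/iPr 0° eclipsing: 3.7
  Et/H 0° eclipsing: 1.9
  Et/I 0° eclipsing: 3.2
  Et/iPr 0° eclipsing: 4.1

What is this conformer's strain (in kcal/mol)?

7.9 kcal/mol

This conformer is eclipsed. Et at 0° is eclipsed with H at 0° (1.9); CN at 120° is eclipsed with iPr at 120° (2.5); COOH at 240° is eclipsed with I at 240° (3.5). Total 7.9 kcal/mol.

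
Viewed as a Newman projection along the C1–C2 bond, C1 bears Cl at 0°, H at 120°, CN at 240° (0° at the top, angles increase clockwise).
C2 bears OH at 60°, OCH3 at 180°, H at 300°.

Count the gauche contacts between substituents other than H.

Non-H gauche pairs: Cl(0°)/OH(60°); CN(240°)/OCH3(180°) — 2 interactions.

2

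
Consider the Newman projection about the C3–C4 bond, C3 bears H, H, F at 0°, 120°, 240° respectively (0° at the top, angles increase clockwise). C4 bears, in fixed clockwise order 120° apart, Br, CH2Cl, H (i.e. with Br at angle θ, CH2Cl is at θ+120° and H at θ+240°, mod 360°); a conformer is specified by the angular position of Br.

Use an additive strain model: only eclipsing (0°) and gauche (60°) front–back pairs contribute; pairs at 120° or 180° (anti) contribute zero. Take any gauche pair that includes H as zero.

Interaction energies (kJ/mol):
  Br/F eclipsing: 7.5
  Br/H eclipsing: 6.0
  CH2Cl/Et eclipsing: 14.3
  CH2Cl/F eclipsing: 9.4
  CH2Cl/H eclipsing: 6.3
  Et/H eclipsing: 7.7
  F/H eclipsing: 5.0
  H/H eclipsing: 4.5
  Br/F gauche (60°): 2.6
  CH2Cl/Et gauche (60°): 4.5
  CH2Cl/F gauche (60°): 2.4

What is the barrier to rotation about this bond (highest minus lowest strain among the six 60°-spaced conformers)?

Br at 0° (eclipsed): H(0°)/Br(0°) eclipsed 6.0; H(120°)/CH2Cl(120°) eclipsed 6.3; F(240°)/H(240°) eclipsed 5.0 → 17.3 kJ/mol.
Br at 60° (staggered): F(240°)/CH2Cl(180°) gauche 2.4 → 2.4 kJ/mol.
Br at 120° (eclipsed): H(0°)/H(0°) eclipsed 4.5; H(120°)/Br(120°) eclipsed 6.0; F(240°)/CH2Cl(240°) eclipsed 9.4 → 19.9 kJ/mol.
Br at 180° (staggered): F(240°)/Br(180°) gauche 2.6; F(240°)/CH2Cl(300°) gauche 2.4 → 5.0 kJ/mol.
Br at 240° (eclipsed): H(0°)/CH2Cl(0°) eclipsed 6.3; H(120°)/H(120°) eclipsed 4.5; F(240°)/Br(240°) eclipsed 7.5 → 18.3 kJ/mol.
Br at 300° (staggered): F(240°)/Br(300°) gauche 2.6 → 2.6 kJ/mol.
Max at 120° (19.9 kJ/mol), min at 60° (2.4 kJ/mol); barrier = 17.5 kJ/mol.

17.5 kJ/mol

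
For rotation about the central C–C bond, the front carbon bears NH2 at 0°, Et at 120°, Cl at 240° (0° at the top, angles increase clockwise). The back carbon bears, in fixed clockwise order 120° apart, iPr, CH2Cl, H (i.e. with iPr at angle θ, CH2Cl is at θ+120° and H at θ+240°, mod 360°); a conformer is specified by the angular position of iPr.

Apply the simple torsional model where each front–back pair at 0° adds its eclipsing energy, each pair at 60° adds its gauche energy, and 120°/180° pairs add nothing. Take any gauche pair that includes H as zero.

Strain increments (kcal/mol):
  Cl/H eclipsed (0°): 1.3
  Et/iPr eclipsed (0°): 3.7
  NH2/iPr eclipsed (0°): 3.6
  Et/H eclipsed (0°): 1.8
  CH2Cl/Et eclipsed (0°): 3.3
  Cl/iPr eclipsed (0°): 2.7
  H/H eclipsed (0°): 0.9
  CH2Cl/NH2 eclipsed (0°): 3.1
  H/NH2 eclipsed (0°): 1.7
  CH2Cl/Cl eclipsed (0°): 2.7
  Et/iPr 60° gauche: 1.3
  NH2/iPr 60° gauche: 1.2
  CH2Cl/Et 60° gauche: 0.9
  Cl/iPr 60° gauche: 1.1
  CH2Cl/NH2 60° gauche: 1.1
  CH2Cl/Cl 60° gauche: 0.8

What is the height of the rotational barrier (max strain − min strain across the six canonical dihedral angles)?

4.0 kcal/mol

iPr at 0° (eclipsed): NH2–iPr eclipsed, Et–CH2Cl eclipsed, Cl–H eclipsed; 3.6 + 3.3 + 1.3 = 8.2 kcal/mol.
iPr at 60° (staggered): NH2–iPr gauche, Et–iPr gauche, Et–CH2Cl gauche, Cl–CH2Cl gauche; 1.2 + 1.3 + 0.9 + 0.8 = 4.2 kcal/mol.
iPr at 120° (eclipsed): NH2–H eclipsed, Et–iPr eclipsed, Cl–CH2Cl eclipsed; 1.7 + 3.7 + 2.7 = 8.1 kcal/mol.
iPr at 180° (staggered): NH2–CH2Cl gauche, Et–iPr gauche, Cl–iPr gauche, Cl–CH2Cl gauche; 1.1 + 1.3 + 1.1 + 0.8 = 4.3 kcal/mol.
iPr at 240° (eclipsed): NH2–CH2Cl eclipsed, Et–H eclipsed, Cl–iPr eclipsed; 3.1 + 1.8 + 2.7 = 7.6 kcal/mol.
iPr at 300° (staggered): NH2–iPr gauche, NH2–CH2Cl gauche, Et–CH2Cl gauche, Cl–iPr gauche; 1.2 + 1.1 + 0.9 + 1.1 = 4.3 kcal/mol.
Max at 0° (8.2 kcal/mol), min at 60° (4.2 kcal/mol); barrier = 4.0 kcal/mol.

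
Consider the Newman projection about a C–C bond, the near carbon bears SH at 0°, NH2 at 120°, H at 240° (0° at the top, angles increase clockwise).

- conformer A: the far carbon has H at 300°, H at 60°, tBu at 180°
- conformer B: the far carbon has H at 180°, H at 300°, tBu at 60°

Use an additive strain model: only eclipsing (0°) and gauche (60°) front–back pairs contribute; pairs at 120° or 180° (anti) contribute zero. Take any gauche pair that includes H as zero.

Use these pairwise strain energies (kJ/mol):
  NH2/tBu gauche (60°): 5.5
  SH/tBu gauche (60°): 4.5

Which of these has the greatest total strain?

B

A (staggered): NH2–tBu gauche; 5.5 = 5.5 kJ/mol.
B (staggered): SH–tBu gauche, NH2–tBu gauche; 4.5 + 5.5 = 10.0 kJ/mol.
B has the highest total (10.0 kJ/mol).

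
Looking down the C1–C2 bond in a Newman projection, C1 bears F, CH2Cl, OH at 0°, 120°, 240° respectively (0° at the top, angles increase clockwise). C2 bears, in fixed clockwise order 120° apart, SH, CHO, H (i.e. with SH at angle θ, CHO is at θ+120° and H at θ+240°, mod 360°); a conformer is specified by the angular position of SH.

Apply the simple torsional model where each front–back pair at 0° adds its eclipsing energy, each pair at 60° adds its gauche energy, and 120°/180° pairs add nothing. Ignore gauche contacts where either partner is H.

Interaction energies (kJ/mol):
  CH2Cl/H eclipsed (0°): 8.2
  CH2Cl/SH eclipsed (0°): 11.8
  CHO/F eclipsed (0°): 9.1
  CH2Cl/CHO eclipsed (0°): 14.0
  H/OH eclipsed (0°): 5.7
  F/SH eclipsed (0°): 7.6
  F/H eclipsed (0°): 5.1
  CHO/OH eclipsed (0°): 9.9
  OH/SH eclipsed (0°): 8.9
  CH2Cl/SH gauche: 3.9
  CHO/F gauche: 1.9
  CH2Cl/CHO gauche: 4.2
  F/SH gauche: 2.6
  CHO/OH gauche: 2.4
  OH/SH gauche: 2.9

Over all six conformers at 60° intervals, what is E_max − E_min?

16.2 kJ/mol

SH at 0° (eclipsed): F(0°)/SH(0°) eclipsed 7.6; CH2Cl(120°)/CHO(120°) eclipsed 14.0; OH(240°)/H(240°) eclipsed 5.7 → 27.3 kJ/mol.
SH at 60° (staggered): F(0°)/SH(60°) gauche 2.6; CH2Cl(120°)/SH(60°) gauche 3.9; CH2Cl(120°)/CHO(180°) gauche 4.2; OH(240°)/CHO(180°) gauche 2.4 → 13.1 kJ/mol.
SH at 120° (eclipsed): F(0°)/H(0°) eclipsed 5.1; CH2Cl(120°)/SH(120°) eclipsed 11.8; OH(240°)/CHO(240°) eclipsed 9.9 → 26.8 kJ/mol.
SH at 180° (staggered): F(0°)/CHO(300°) gauche 1.9; CH2Cl(120°)/SH(180°) gauche 3.9; OH(240°)/SH(180°) gauche 2.9; OH(240°)/CHO(300°) gauche 2.4 → 11.1 kJ/mol.
SH at 240° (eclipsed): F(0°)/CHO(0°) eclipsed 9.1; CH2Cl(120°)/H(120°) eclipsed 8.2; OH(240°)/SH(240°) eclipsed 8.9 → 26.2 kJ/mol.
SH at 300° (staggered): F(0°)/SH(300°) gauche 2.6; F(0°)/CHO(60°) gauche 1.9; CH2Cl(120°)/CHO(60°) gauche 4.2; OH(240°)/SH(300°) gauche 2.9 → 11.6 kJ/mol.
Max at 0° (27.3 kJ/mol), min at 180° (11.1 kJ/mol); barrier = 16.2 kJ/mol.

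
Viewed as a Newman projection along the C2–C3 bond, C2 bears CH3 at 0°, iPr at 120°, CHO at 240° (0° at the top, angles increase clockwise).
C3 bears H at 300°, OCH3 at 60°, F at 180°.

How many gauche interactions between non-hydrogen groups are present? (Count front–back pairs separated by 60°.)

4

Non-H gauche pairs: CH3(0°)/OCH3(60°); iPr(120°)/OCH3(60°); iPr(120°)/F(180°); CHO(240°)/F(180°) — 4 interactions.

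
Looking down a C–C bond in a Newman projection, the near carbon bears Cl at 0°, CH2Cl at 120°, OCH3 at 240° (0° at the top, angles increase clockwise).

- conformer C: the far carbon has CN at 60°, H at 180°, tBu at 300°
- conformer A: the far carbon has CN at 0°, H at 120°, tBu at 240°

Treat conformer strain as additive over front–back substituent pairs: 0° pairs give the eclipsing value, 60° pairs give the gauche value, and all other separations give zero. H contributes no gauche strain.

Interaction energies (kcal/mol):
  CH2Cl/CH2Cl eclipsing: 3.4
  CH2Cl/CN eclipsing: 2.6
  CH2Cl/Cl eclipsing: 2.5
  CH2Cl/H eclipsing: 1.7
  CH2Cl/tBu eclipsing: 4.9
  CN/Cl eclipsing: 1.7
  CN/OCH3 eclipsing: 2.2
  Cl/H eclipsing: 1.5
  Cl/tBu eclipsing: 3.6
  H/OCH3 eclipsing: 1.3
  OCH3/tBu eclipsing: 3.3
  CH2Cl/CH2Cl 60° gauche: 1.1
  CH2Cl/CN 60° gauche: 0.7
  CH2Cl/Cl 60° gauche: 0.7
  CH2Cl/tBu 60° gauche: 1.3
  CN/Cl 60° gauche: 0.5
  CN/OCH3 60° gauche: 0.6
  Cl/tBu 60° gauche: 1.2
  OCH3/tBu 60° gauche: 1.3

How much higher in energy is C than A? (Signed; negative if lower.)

-3.0 kcal/mol

C (staggered): Cl–CN gauche, Cl–tBu gauche, CH2Cl–CN gauche, OCH3–tBu gauche; 0.5 + 1.2 + 0.7 + 1.3 = 3.7 kcal/mol.
A (eclipsed): Cl–CN eclipsed, CH2Cl–H eclipsed, OCH3–tBu eclipsed; 1.7 + 1.7 + 3.3 = 6.7 kcal/mol.
E(C) − E(A) = 3.7 − 6.7 = -3.0 kcal/mol.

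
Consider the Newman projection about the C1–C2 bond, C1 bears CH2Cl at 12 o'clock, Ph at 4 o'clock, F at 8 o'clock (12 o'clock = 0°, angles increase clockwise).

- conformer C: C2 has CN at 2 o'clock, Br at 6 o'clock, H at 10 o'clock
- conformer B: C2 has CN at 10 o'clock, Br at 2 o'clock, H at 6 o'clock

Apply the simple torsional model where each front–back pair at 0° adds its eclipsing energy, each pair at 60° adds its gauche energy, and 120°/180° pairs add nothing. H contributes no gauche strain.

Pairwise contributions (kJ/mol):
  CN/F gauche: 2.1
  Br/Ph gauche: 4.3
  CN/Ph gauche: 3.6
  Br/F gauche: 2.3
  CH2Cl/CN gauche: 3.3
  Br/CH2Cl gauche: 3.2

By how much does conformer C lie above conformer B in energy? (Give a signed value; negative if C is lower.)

+0.6 kJ/mol

C (staggered): CH2Cl–CN gauche, Ph–CN gauche, Ph–Br gauche, F–Br gauche; 3.3 + 3.6 + 4.3 + 2.3 = 13.5 kJ/mol.
B (staggered): CH2Cl–CN gauche, CH2Cl–Br gauche, Ph–Br gauche, F–CN gauche; 3.3 + 3.2 + 4.3 + 2.1 = 12.9 kJ/mol.
E(C) − E(B) = 13.5 − 12.9 = +0.6 kJ/mol.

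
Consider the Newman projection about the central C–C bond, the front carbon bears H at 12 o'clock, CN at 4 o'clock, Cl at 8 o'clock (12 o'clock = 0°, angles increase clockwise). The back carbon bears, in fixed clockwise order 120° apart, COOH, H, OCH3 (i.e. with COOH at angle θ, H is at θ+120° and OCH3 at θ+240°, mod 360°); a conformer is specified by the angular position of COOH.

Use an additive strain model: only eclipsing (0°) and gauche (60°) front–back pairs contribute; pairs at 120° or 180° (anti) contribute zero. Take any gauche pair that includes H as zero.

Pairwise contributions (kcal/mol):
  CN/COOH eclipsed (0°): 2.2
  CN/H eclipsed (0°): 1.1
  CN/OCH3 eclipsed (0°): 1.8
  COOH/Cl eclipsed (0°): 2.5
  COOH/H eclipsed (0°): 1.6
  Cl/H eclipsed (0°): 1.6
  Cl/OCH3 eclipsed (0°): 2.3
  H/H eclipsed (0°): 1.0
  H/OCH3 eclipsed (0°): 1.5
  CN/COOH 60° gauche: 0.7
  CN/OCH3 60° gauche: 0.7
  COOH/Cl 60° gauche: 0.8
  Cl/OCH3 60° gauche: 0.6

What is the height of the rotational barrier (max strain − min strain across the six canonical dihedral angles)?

4.0 kcal/mol

COOH at 0° (eclipsed): H(0°)/COOH(0°) eclipsed 1.6; CN(120°)/H(120°) eclipsed 1.1; Cl(240°)/OCH3(240°) eclipsed 2.3 → 5.0 kcal/mol.
COOH at 60° (staggered): CN(120°)/COOH(60°) gauche 0.7; Cl(240°)/OCH3(300°) gauche 0.6 → 1.3 kcal/mol.
COOH at 120° (eclipsed): H(0°)/OCH3(0°) eclipsed 1.5; CN(120°)/COOH(120°) eclipsed 2.2; Cl(240°)/H(240°) eclipsed 1.6 → 5.3 kcal/mol.
COOH at 180° (staggered): CN(120°)/COOH(180°) gauche 0.7; CN(120°)/OCH3(60°) gauche 0.7; Cl(240°)/COOH(180°) gauche 0.8 → 2.2 kcal/mol.
COOH at 240° (eclipsed): H(0°)/H(0°) eclipsed 1.0; CN(120°)/OCH3(120°) eclipsed 1.8; Cl(240°)/COOH(240°) eclipsed 2.5 → 5.3 kcal/mol.
COOH at 300° (staggered): CN(120°)/OCH3(180°) gauche 0.7; Cl(240°)/COOH(300°) gauche 0.8; Cl(240°)/OCH3(180°) gauche 0.6 → 2.1 kcal/mol.
Max at 120° (5.3 kcal/mol), min at 60° (1.3 kcal/mol); barrier = 4.0 kcal/mol.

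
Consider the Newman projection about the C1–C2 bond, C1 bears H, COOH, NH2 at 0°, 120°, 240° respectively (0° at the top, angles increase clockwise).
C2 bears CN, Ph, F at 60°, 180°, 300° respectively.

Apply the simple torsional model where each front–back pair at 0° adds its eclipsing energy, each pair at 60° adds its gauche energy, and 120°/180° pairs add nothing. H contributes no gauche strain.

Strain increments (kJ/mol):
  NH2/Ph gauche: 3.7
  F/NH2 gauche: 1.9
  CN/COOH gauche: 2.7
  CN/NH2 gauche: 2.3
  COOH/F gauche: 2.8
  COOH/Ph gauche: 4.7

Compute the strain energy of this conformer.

13.0 kJ/mol

This conformer (staggered): COOH(120°)/CN(60°) gauche 2.7; COOH(120°)/Ph(180°) gauche 4.7; NH2(240°)/Ph(180°) gauche 3.7; NH2(240°)/F(300°) gauche 1.9 → 13.0 kJ/mol.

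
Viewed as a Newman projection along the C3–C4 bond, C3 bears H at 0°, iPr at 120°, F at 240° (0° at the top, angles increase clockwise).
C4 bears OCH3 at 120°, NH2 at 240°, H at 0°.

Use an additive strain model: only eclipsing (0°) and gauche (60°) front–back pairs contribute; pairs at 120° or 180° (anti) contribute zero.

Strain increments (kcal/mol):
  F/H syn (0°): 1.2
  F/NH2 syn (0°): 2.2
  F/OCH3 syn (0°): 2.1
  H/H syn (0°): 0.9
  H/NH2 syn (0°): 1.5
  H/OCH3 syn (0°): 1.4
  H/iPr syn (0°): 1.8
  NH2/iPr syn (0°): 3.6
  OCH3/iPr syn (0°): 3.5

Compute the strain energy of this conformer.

This conformer (eclipsed): H–H eclipsed, iPr–OCH3 eclipsed, F–NH2 eclipsed; 0.9 + 3.5 + 2.2 = 6.6 kcal/mol.

6.6 kcal/mol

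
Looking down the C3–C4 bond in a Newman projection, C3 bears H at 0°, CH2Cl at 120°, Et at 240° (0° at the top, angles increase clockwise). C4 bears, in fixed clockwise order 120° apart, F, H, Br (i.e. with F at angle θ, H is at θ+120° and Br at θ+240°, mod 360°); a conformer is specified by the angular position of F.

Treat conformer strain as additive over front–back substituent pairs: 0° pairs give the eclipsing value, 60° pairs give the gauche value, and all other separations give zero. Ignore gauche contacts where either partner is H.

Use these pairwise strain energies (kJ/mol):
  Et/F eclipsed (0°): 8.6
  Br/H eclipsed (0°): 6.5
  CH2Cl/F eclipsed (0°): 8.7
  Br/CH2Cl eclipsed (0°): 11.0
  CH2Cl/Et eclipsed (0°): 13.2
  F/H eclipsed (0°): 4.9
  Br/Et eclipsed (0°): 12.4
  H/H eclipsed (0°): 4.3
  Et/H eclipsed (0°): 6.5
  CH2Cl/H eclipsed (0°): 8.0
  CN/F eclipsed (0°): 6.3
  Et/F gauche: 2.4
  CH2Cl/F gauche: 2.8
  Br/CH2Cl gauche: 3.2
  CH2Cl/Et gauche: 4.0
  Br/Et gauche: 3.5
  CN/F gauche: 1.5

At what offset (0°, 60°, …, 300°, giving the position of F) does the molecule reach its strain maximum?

F at 0° (eclipsed): H–F eclipsed, CH2Cl–H eclipsed, Et–Br eclipsed; 4.9 + 8.0 + 12.4 = 25.3 kJ/mol.
F at 60° (staggered): CH2Cl–F gauche, Et–Br gauche; 2.8 + 3.5 = 6.3 kJ/mol.
F at 120° (eclipsed): H–Br eclipsed, CH2Cl–F eclipsed, Et–H eclipsed; 6.5 + 8.7 + 6.5 = 21.7 kJ/mol.
F at 180° (staggered): CH2Cl–F gauche, CH2Cl–Br gauche, Et–F gauche; 2.8 + 3.2 + 2.4 = 8.4 kJ/mol.
F at 240° (eclipsed): H–H eclipsed, CH2Cl–Br eclipsed, Et–F eclipsed; 4.3 + 11.0 + 8.6 = 23.9 kJ/mol.
F at 300° (staggered): CH2Cl–Br gauche, Et–F gauche, Et–Br gauche; 3.2 + 2.4 + 3.5 = 9.1 kJ/mol.
The maximum (25.3 kJ/mol) occurs with F at 0°.

0°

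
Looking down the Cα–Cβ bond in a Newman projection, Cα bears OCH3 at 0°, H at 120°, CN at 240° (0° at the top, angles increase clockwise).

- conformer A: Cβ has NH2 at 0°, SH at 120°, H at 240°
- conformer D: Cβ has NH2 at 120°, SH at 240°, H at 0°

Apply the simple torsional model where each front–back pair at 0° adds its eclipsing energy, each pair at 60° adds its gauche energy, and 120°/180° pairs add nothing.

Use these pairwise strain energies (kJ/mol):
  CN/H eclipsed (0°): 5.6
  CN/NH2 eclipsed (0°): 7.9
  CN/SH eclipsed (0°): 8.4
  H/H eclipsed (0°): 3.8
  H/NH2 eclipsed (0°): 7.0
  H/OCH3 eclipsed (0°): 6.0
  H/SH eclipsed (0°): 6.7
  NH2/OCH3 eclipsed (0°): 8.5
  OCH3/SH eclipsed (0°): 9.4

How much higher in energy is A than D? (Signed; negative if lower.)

-0.6 kJ/mol

A (eclipsed): OCH3(0°)/NH2(0°) eclipsed 8.5; H(120°)/SH(120°) eclipsed 6.7; CN(240°)/H(240°) eclipsed 5.6 → 20.8 kJ/mol.
D (eclipsed): OCH3(0°)/H(0°) eclipsed 6.0; H(120°)/NH2(120°) eclipsed 7.0; CN(240°)/SH(240°) eclipsed 8.4 → 21.4 kJ/mol.
E(A) − E(D) = 20.8 − 21.4 = -0.6 kJ/mol.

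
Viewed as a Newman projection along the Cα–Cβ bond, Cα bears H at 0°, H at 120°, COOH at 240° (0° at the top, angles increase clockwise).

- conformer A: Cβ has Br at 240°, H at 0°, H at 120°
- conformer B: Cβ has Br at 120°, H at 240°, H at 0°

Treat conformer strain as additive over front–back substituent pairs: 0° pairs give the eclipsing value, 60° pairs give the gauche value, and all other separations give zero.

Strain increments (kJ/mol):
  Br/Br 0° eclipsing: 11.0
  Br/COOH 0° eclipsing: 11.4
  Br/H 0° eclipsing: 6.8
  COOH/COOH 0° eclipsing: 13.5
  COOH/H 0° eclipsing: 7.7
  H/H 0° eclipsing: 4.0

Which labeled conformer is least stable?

A is eclipsed. H at 0° is eclipsed with H at 0° (4.0); H at 120° is eclipsed with H at 120° (4.0); COOH at 240° is eclipsed with Br at 240° (11.4). Total 19.4 kJ/mol.
B is eclipsed. H at 0° is eclipsed with H at 0° (4.0); H at 120° is eclipsed with Br at 120° (6.8); COOH at 240° is eclipsed with H at 240° (7.7). Total 18.5 kJ/mol.
A has the highest total (19.4 kJ/mol).

A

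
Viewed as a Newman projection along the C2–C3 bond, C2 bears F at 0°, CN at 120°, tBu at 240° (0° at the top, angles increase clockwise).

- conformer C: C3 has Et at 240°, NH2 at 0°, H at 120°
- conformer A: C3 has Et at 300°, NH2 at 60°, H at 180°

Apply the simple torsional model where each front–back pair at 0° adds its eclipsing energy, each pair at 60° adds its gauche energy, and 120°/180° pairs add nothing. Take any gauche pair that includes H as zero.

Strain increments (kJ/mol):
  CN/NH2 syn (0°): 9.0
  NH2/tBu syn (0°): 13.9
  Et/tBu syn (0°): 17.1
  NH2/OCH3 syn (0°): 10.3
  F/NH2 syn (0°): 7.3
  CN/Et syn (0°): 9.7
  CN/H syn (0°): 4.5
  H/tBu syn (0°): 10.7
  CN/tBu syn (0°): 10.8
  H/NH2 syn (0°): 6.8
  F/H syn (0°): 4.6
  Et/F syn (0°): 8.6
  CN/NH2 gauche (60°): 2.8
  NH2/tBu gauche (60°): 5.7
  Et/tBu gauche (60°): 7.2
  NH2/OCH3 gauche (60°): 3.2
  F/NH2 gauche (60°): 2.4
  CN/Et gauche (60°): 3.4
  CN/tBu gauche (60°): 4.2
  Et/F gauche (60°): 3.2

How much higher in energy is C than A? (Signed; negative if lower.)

+13.3 kJ/mol

C is eclipsed. F at 0° is eclipsed with NH2 at 0° (7.3); CN at 120° is eclipsed with H at 120° (4.5); tBu at 240° is eclipsed with Et at 240° (17.1). Total 28.9 kJ/mol.
A is staggered. F at 0° is gauche with Et at 300° (3.2); F at 0° is gauche with NH2 at 60° (2.4); CN at 120° is gauche with NH2 at 60° (2.8); tBu at 240° is gauche with Et at 300° (7.2). Total 15.6 kJ/mol.
E(C) − E(A) = 28.9 − 15.6 = +13.3 kJ/mol.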